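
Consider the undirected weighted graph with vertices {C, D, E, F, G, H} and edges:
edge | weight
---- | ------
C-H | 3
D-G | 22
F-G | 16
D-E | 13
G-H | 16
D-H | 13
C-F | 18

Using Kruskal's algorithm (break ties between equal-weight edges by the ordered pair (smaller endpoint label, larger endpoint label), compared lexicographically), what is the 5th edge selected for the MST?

G-H

Kruskal: consider edges lightest-first.
C-H (3): add — endpoints in different components.
D-E (13): add — endpoints in different components.
D-H (13): add — endpoints in different components.
F-G (16): add — endpoints in different components.
G-H (16): add — endpoints in different components.
The 5th edge added is G-H.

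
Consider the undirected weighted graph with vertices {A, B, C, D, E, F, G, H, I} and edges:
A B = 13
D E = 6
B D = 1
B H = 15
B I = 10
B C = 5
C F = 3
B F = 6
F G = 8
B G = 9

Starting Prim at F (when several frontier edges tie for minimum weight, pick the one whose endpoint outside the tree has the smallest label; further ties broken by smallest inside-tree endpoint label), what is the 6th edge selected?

B-I

Prim, starting at F.
Step 1: frontier [C F 3, B F 6, F G 8] → take C F (3); add C.
Step 2: frontier [B C 5, B F 6, F G 8] → take B C (5); add B.
Step 3: frontier [B D 1, B G 9, B I 10, A B 13, B H 15, F G 8] → take B D (1); add D.
Step 4: frontier [B G 9, B I 10, A B 13, B H 15, D E 6, F G 8] → take D E (6); add E.
Step 5: frontier [B G 9, B I 10, A B 13, B H 15, F G 8] → take F G (8); add G.
Step 6: frontier [B I 10, A B 13, B H 15] → take B I (10); add I.
Step 7: frontier [A B 13, B H 15] → take A B (13); add A.
Step 8: frontier [B H 15] → take B H (15); add H.
The 6th edge added is B I.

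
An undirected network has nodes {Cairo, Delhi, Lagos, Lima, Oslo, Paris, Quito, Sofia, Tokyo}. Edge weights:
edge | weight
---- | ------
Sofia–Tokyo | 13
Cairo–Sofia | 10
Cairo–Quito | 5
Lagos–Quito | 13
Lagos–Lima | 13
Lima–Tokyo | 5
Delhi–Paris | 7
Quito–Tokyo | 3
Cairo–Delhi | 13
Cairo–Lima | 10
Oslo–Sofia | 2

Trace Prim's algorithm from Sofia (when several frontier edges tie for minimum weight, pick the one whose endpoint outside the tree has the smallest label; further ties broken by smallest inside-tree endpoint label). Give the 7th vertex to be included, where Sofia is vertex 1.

Prim, starting at Sofia.
Step 1: frontier [Oslo–Sofia 2, Cairo–Sofia 10, Sofia–Tokyo 13] → take Oslo–Sofia (2); add Oslo.
Step 2: frontier [Cairo–Sofia 10, Sofia–Tokyo 13] → take Cairo–Sofia (10); add Cairo.
Step 3: frontier [Cairo–Quito 5, Cairo–Lima 10, Cairo–Delhi 13, Sofia–Tokyo 13] → take Cairo–Quito (5); add Quito.
Step 4: frontier [Cairo–Lima 10, Cairo–Delhi 13, Quito–Tokyo 3, Lagos–Quito 13, Sofia–Tokyo 13] → take Quito–Tokyo (3); add Tokyo.
Step 5: frontier [Cairo–Lima 10, Cairo–Delhi 13, Lagos–Quito 13, Lima–Tokyo 5] → take Lima–Tokyo (5); add Lima.
Step 6: frontier [Cairo–Delhi 13, Lagos–Lima 13, Lagos–Quito 13] → take Cairo–Delhi (13); add Delhi.
Step 7: frontier [Delhi–Paris 7, Lagos–Lima 13, Lagos–Quito 13] → take Delhi–Paris (7); add Paris.
Step 8: frontier [Lagos–Lima 13, Lagos–Quito 13] → take Lagos–Lima (13); add Lagos.
Vertex order: Sofia, Oslo, Cairo, Quito, Tokyo, Lima, Delhi, Paris, Lagos. The 7th vertex is Delhi.

Delhi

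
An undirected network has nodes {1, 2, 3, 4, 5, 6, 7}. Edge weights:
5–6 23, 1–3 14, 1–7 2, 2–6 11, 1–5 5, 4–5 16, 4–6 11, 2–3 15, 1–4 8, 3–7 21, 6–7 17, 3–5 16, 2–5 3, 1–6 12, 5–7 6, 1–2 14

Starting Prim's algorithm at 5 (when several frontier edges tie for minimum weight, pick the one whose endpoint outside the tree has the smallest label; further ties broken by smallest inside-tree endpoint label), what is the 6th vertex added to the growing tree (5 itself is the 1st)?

Prim, starting at 5.
Step 1: cheapest edge leaving the tree is 2–5 (3); add 2.
Step 2: cheapest edge leaving the tree is 1–5 (5); add 1.
Step 3: cheapest edge leaving the tree is 1–7 (2); add 7.
Step 4: cheapest edge leaving the tree is 1–4 (8); add 4.
Step 5: cheapest edge leaving the tree is 2–6 (11); add 6.
Step 6: cheapest edge leaving the tree is 1–3 (14); add 3.
Vertex order: 5, 2, 1, 7, 4, 6, 3. The 6th vertex is 6.

6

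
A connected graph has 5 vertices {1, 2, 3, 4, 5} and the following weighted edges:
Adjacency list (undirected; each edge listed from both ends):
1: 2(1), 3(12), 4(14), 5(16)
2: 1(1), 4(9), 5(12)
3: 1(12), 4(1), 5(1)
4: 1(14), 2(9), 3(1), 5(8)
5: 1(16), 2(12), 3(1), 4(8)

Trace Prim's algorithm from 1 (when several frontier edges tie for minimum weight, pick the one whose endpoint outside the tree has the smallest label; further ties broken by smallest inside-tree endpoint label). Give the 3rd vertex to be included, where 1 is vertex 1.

4

Grow the tree from 1 using Prim:
Step 1: cheapest edge leaving the tree is 1—2 (1); add 2.
Step 2: cheapest edge leaving the tree is 2—4 (9); add 4.
Step 3: cheapest edge leaving the tree is 3—4 (1); add 3.
Step 4: cheapest edge leaving the tree is 3—5 (1); add 5.
Vertex order: 1, 2, 4, 3, 5. The 3rd vertex is 4.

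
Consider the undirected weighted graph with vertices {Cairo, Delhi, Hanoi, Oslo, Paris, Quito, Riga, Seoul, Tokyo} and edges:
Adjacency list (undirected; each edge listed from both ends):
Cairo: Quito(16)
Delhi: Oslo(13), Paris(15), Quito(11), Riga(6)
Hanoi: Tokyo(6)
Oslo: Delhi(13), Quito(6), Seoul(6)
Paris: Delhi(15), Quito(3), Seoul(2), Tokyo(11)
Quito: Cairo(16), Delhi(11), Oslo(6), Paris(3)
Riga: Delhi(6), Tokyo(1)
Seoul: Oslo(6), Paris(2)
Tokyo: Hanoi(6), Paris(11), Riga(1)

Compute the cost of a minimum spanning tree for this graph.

51

Prim, starting at Cairo.
Step 1: frontier [Cairo–Quito 16] → take Cairo–Quito (16); add Quito.
Step 2: frontier [Paris–Quito 3, Oslo–Quito 6, Delhi–Quito 11] → take Paris–Quito (3); add Paris.
Step 3: frontier [Paris–Seoul 2, Paris–Tokyo 11, Delhi–Paris 15, Oslo–Quito 6, Delhi–Quito 11] → take Paris–Seoul (2); add Seoul.
Step 4: frontier [Paris–Tokyo 11, Delhi–Paris 15, Oslo–Quito 6, Delhi–Quito 11, Oslo–Seoul 6] → take Oslo–Quito (6); add Oslo.
Step 5: frontier [Delhi–Oslo 13, Paris–Tokyo 11, Delhi–Paris 15, Delhi–Quito 11] → take Delhi–Quito (11); add Delhi.
Step 6: frontier [Delhi–Riga 6, Paris–Tokyo 11] → take Delhi–Riga (6); add Riga.
Step 7: frontier [Paris–Tokyo 11, Riga–Tokyo 1] → take Riga–Tokyo (1); add Tokyo.
Step 8: frontier [Hanoi–Tokyo 6] → take Hanoi–Tokyo (6); add Hanoi.
MST edges: Cairo–Quito, Paris–Quito, Paris–Seoul, Oslo–Quito, Delhi–Quito, Delhi–Riga, Riga–Tokyo, Hanoi–Tokyo; total weight 16+3+2+6+11+6+1+6 = 51.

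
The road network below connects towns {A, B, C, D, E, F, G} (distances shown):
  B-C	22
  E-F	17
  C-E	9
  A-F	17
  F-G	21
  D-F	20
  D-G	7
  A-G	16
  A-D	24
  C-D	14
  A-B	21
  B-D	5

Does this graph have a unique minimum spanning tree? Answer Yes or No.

Kruskal: consider edges lightest-first.
B-D (5): add. Components now {A} {B,D} {C} {E} {F} {G}
D-G (7): add. Components now {A} {B,D,G} {C} {E} {F}
C-E (9): add. Components now {A} {B,D,G} {C,E} {F}
C-D (14): add. Components now {A} {B,C,D,E,G} {F}
A-G (16): add. Components now {A,B,C,D,E,G} {F}
A-F (17): add. Components now {A,B,C,D,E,F,G}
Non-tree edge E-F has weight 17, equal to the heaviest edge on its tree cycle — swapping gives another MST of the same weight. Not unique.

No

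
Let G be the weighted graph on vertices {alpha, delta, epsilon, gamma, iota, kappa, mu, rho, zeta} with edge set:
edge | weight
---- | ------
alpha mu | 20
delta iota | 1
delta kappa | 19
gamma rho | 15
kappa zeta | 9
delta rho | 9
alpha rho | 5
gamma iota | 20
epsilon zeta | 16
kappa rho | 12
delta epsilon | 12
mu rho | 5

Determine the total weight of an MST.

Prim, starting at rho.
Step 1: frontier [alpha rho 5, mu rho 5, delta rho 9, kappa rho 12, gamma rho 15] → take alpha rho (5); add alpha.
Step 2: frontier [alpha mu 20, mu rho 5, delta rho 9, kappa rho 12, gamma rho 15] → take mu rho (5); add mu.
Step 3: frontier [delta rho 9, kappa rho 12, gamma rho 15] → take delta rho (9); add delta.
Step 4: frontier [delta iota 1, delta epsilon 12, delta kappa 19, kappa rho 12, gamma rho 15] → take delta iota (1); add iota.
Step 5: frontier [delta epsilon 12, delta kappa 19, gamma iota 20, kappa rho 12, gamma rho 15] → take delta epsilon (12); add epsilon.
Step 6: frontier [delta kappa 19, epsilon zeta 16, gamma iota 20, kappa rho 12, gamma rho 15] → take kappa rho (12); add kappa.
Step 7: frontier [epsilon zeta 16, gamma iota 20, kappa zeta 9, gamma rho 15] → take kappa zeta (9); add zeta.
Step 8: frontier [gamma iota 20, gamma rho 15] → take gamma rho (15); add gamma.
MST edges: alpha rho, mu rho, delta rho, delta iota, delta epsilon, kappa rho, kappa zeta, gamma rho; total weight 5+5+9+1+12+12+9+15 = 68.

68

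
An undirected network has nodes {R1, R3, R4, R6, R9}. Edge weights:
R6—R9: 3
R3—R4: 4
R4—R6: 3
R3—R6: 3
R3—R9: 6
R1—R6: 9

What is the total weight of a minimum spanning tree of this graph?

18

Prim, starting at R3.
Step 1: frontier [R3—R6 3, R3—R4 4, R3—R9 6] → take R3—R6 (3); add R6.
Step 2: frontier [R3—R4 4, R3—R9 6, R4—R6 3, R6—R9 3, R1—R6 9] → take R4—R6 (3); add R4.
Step 3: frontier [R3—R9 6, R6—R9 3, R1—R6 9] → take R6—R9 (3); add R9.
Step 4: frontier [R1—R6 9] → take R1—R6 (9); add R1.
MST edges: R3—R6, R4—R6, R6—R9, R1—R6; total weight 3+3+3+9 = 18.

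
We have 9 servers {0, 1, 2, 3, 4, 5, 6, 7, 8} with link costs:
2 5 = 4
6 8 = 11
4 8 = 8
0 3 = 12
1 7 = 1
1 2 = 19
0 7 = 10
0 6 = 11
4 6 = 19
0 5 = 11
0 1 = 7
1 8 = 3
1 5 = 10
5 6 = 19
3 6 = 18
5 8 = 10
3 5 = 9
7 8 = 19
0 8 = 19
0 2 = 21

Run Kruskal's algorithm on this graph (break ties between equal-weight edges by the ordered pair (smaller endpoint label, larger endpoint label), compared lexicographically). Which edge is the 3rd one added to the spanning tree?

Kruskal: consider edges lightest-first.
1 7 (1): add — endpoints in different components.
1 8 (3): add — endpoints in different components.
2 5 (4): add — endpoints in different components.
0 1 (7): add — endpoints in different components.
4 8 (8): add — endpoints in different components.
3 5 (9): add — endpoints in different components.
0 7 (10): skip — 0 and 7 already connected.
1 5 (10): add — endpoints in different components.
5 8 (10): skip — 5 and 8 already connected.
0 5 (11): skip — 0 and 5 already connected.
0 6 (11): add — endpoints in different components.
The 3rd edge added is 2 5.

2-5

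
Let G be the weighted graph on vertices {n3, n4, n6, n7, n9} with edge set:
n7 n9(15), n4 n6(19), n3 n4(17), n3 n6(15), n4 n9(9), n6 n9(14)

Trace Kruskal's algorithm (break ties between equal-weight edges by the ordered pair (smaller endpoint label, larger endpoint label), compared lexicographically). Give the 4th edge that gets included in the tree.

Kruskal: consider edges lightest-first.
n4 n9 (9): add — endpoints in different components.
n6 n9 (14): add — endpoints in different components.
n3 n6 (15): add — endpoints in different components.
n7 n9 (15): add — endpoints in different components.
The 4th edge added is n7 n9.

n7-n9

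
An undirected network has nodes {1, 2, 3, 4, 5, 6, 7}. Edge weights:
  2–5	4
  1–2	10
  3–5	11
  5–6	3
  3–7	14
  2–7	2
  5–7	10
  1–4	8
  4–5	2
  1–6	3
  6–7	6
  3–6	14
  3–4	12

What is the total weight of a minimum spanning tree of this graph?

Prim, starting at 1.
Step 1: frontier [1–6 3, 1–4 8, 1–2 10] → take 1–6 (3); add 6.
Step 2: frontier [1–4 8, 1–2 10, 5–6 3, 6–7 6, 3–6 14] → take 5–6 (3); add 5.
Step 3: frontier [1–4 8, 1–2 10, 4–5 2, 2–5 4, 5–7 10, 3–5 11, 6–7 6, 3–6 14] → take 4–5 (2); add 4.
Step 4: frontier [1–2 10, 3–4 12, 2–5 4, 5–7 10, 3–5 11, 6–7 6, 3–6 14] → take 2–5 (4); add 2.
Step 5: frontier [2–7 2, 3–4 12, 5–7 10, 3–5 11, 6–7 6, 3–6 14] → take 2–7 (2); add 7.
Step 6: frontier [3–4 12, 3–5 11, 3–6 14, 3–7 14] → take 3–5 (11); add 3.
MST edges: 1–6, 5–6, 4–5, 2–5, 2–7, 3–5; total weight 3+3+2+4+2+11 = 25.

25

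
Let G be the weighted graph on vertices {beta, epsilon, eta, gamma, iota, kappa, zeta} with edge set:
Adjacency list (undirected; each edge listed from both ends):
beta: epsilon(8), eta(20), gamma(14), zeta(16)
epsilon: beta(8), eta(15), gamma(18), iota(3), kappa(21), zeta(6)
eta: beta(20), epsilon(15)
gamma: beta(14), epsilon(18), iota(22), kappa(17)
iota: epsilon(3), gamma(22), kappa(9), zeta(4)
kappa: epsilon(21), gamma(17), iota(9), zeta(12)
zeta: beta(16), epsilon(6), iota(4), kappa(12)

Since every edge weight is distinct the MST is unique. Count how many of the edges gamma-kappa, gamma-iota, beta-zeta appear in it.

0

Sort edges by weight, then run Kruskal:
epsilon-iota (3): add. Components now {gamma} {epsilon,iota} {zeta} {eta} {kappa} {beta}
iota-zeta (4): add. Components now {gamma} {epsilon,iota,zeta} {eta} {kappa} {beta}
epsilon-zeta (6): skip — zeta and epsilon already connected.
beta-epsilon (8): add. Components now {gamma} {beta,epsilon,iota,zeta} {eta} {kappa}
iota-kappa (9): add. Components now {gamma} {beta,epsilon,iota,kappa,zeta} {eta}
kappa-zeta (12): skip — zeta and kappa already connected.
beta-gamma (14): add. Components now {beta,epsilon,gamma,iota,kappa,zeta} {eta}
epsilon-eta (15): add. Components now {beta,epsilon,eta,gamma,iota,kappa,zeta}
MST edge set: {epsilon-iota, iota-zeta, beta-epsilon, iota-kappa, beta-gamma, epsilon-eta}.
Of the listed edges, {} are in the MST → 0.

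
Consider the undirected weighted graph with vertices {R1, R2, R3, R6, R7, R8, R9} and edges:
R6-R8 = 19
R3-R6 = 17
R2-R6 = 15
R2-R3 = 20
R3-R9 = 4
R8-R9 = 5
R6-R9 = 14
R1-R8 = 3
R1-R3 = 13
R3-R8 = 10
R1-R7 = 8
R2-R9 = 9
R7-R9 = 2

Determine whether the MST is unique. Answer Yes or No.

Sort edges by weight, then run Kruskal:
R7-R9 (2): add. Components now {R2} {R7,R9} {R8} {R1} {R6} {R3}
R1-R8 (3): add. Components now {R2} {R7,R9} {R1,R8} {R6} {R3}
R3-R9 (4): add. Components now {R2} {R3,R7,R9} {R1,R8} {R6}
R8-R9 (5): add. Components now {R2} {R1,R3,R7,R8,R9} {R6}
R1-R7 (8): skip — R1 and R7 already connected.
R2-R9 (9): add. Components now {R1,R2,R3,R7,R8,R9} {R6}
R3-R8 (10): skip — R8 and R3 already connected.
R1-R3 (13): skip — R1 and R3 already connected.
R6-R9 (14): add. Components now {R1,R2,R3,R6,R7,R8,R9}
Every non-tree edge has weight strictly greater than the heaviest edge on the tree path between its endpoints, so the MST is unique.

Yes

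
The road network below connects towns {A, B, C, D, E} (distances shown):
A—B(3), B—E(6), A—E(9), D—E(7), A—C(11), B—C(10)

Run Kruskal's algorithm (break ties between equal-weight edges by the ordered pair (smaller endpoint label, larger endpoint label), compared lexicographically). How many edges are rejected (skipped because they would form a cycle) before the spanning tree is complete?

Sort edges by weight, then run Kruskal:
A—B (3): add. Components now {A,B} {C} {D} {E}
B—E (6): add. Components now {A,B,E} {C} {D}
D—E (7): add. Components now {A,B,D,E} {C}
A—E (9): skip — A and E already connected.
B—C (10): add. Components now {A,B,C,D,E}
Edges rejected before the tree was complete: 1.

1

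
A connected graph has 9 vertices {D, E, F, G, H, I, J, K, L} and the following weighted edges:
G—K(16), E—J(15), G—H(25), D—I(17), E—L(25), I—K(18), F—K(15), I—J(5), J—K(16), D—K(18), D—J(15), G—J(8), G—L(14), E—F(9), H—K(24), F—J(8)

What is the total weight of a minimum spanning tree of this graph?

Sort edges by weight, then run Kruskal:
I—J (5): add — endpoints in different components.
F—J (8): add — endpoints in different components.
G—J (8): add — endpoints in different components.
E—F (9): add — endpoints in different components.
G—L (14): add — endpoints in different components.
D—J (15): add — endpoints in different components.
E—J (15): skip — E and J already connected.
F—K (15): add — endpoints in different components.
G—K (16): skip — G and K already connected.
J—K (16): skip — J and K already connected.
D—I (17): skip — D and I already connected.
D—K (18): skip — D and K already connected.
I—K (18): skip — I and K already connected.
H—K (24): add — endpoints in different components.
MST edges: I—J, F—J, G—J, E—F, G—L, D—J, F—K, H—K; total weight 5+8+8+9+14+15+15+24 = 98.

98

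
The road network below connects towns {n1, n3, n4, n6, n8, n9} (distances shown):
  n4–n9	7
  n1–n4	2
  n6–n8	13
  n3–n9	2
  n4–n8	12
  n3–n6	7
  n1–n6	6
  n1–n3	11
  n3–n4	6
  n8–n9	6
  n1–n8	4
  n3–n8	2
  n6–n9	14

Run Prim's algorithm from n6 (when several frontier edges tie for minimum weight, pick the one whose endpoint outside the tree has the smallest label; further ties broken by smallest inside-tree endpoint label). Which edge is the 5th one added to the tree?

n3-n9

Prim's algorithm from n6:
Step 1: cheapest edge leaving the tree is n1–n6 (6); add n1.
Step 2: cheapest edge leaving the tree is n1–n4 (2); add n4.
Step 3: cheapest edge leaving the tree is n1–n8 (4); add n8.
Step 4: cheapest edge leaving the tree is n3–n8 (2); add n3.
Step 5: cheapest edge leaving the tree is n3–n9 (2); add n9.
The 5th edge added is n3–n9.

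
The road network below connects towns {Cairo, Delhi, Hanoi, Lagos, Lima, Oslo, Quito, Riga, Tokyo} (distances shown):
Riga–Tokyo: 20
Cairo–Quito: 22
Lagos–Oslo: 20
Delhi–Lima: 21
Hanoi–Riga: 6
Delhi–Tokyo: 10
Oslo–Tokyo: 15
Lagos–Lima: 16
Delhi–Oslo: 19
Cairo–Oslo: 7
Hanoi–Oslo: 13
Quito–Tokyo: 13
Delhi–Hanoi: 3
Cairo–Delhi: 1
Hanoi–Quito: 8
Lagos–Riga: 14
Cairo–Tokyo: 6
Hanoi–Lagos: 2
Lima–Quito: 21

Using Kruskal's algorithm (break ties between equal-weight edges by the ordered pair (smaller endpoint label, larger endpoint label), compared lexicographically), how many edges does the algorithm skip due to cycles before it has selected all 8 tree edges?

5

Kruskal: consider edges lightest-first.
Cairo–Delhi (1): add — endpoints in different components.
Hanoi–Lagos (2): add — endpoints in different components.
Delhi–Hanoi (3): add — endpoints in different components.
Cairo–Tokyo (6): add — endpoints in different components.
Hanoi–Riga (6): add — endpoints in different components.
Cairo–Oslo (7): add — endpoints in different components.
Hanoi–Quito (8): add — endpoints in different components.
Delhi–Tokyo (10): skip — Delhi and Tokyo already connected.
Hanoi–Oslo (13): skip — Hanoi and Oslo already connected.
Quito–Tokyo (13): skip — Quito and Tokyo already connected.
Lagos–Riga (14): skip — Riga and Lagos already connected.
Oslo–Tokyo (15): skip — Oslo and Tokyo already connected.
Lagos–Lima (16): add — endpoints in different components.
Edges rejected before the tree was complete: 5.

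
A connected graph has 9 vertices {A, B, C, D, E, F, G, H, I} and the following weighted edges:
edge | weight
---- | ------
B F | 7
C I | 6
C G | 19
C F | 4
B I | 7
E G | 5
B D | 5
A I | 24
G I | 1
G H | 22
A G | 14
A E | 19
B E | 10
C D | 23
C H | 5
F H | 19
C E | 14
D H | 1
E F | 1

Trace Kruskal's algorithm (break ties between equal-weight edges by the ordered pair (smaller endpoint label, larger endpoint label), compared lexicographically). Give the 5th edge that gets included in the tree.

Kruskal's algorithm — process edges by increasing weight (ties by edge label):
D H (1): add — endpoints in different components.
E F (1): add — endpoints in different components.
G I (1): add — endpoints in different components.
C F (4): add — endpoints in different components.
B D (5): add — endpoints in different components.
C H (5): add — endpoints in different components.
E G (5): add — endpoints in different components.
C I (6): skip — C and I already connected.
B F (7): skip — B and F already connected.
B I (7): skip — B and I already connected.
B E (10): skip — B and E already connected.
A G (14): add — endpoints in different components.
The 5th edge added is B D.

B-D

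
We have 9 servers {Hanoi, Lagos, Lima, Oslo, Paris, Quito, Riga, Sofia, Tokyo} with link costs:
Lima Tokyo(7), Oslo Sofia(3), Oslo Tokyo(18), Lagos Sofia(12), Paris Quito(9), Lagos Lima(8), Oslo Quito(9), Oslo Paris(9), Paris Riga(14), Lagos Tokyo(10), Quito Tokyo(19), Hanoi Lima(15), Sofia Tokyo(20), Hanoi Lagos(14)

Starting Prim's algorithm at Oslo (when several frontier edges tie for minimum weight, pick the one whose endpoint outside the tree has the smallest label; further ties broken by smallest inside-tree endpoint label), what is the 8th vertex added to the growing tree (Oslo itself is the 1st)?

Hanoi

Prim, starting at Oslo.
Step 1: frontier [Oslo Sofia 3, Oslo Paris 9, Oslo Quito 9, Oslo Tokyo 18] → take Oslo Sofia (3); add Sofia.
Step 2: frontier [Oslo Paris 9, Oslo Quito 9, Oslo Tokyo 18, Lagos Sofia 12, Sofia Tokyo 20] → take Oslo Paris (9); add Paris.
Step 3: frontier [Oslo Quito 9, Oslo Tokyo 18, Paris Quito 9, Paris Riga 14, Lagos Sofia 12, Sofia Tokyo 20] → take Oslo Quito (9); add Quito.
Step 4: frontier [Oslo Tokyo 18, Paris Riga 14, Quito Tokyo 19, Lagos Sofia 12, Sofia Tokyo 20] → take Lagos Sofia (12); add Lagos.
Step 5: frontier [Lagos Lima 8, Lagos Tokyo 10, Hanoi Lagos 14, Oslo Tokyo 18, Paris Riga 14, Quito Tokyo 19, Sofia Tokyo 20] → take Lagos Lima (8); add Lima.
Step 6: frontier [Lagos Tokyo 10, Hanoi Lagos 14, Lima Tokyo 7, Hanoi Lima 15, Oslo Tokyo 18, Paris Riga 14, Quito Tokyo 19, Sofia Tokyo 20] → take Lima Tokyo (7); add Tokyo.
Step 7: frontier [Hanoi Lagos 14, Hanoi Lima 15, Paris Riga 14] → take Hanoi Lagos (14); add Hanoi.
Step 8: frontier [Paris Riga 14] → take Paris Riga (14); add Riga.
Vertex order: Oslo, Sofia, Paris, Quito, Lagos, Lima, Tokyo, Hanoi, Riga. The 8th vertex is Hanoi.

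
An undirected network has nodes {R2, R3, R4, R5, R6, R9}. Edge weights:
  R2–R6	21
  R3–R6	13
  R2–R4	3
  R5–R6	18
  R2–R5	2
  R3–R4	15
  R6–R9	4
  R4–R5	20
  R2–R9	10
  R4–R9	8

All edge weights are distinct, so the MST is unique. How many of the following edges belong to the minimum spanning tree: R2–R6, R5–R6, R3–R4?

0

Kruskal's algorithm — process edges by increasing weight (ties by edge label):
R2–R5 (2): add — endpoints in different components.
R2–R4 (3): add — endpoints in different components.
R6–R9 (4): add — endpoints in different components.
R4–R9 (8): add — endpoints in different components.
R2–R9 (10): skip — R2 and R9 already connected.
R3–R6 (13): add — endpoints in different components.
MST edge set: {R2–R5, R2–R4, R6–R9, R4–R9, R3–R6}.
Of the listed edges, {} are in the MST → 0.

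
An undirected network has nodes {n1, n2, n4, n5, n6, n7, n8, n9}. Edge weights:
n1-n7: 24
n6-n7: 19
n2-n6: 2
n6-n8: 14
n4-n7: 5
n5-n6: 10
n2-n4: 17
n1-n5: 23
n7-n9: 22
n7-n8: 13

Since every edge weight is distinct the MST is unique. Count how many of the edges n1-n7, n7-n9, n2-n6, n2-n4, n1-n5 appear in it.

Sort edges by weight, then run Kruskal:
n2-n6 (2): add — endpoints in different components.
n4-n7 (5): add — endpoints in different components.
n5-n6 (10): add — endpoints in different components.
n7-n8 (13): add — endpoints in different components.
n6-n8 (14): add — endpoints in different components.
n2-n4 (17): skip — n2 and n4 already connected.
n6-n7 (19): skip — n7 and n6 already connected.
n7-n9 (22): add — endpoints in different components.
n1-n5 (23): add — endpoints in different components.
MST edge set: {n2-n6, n4-n7, n5-n6, n7-n8, n6-n8, n7-n9, n1-n5}.
Of the listed edges, {n7-n9, n2-n6, n1-n5} are in the MST → 3.

3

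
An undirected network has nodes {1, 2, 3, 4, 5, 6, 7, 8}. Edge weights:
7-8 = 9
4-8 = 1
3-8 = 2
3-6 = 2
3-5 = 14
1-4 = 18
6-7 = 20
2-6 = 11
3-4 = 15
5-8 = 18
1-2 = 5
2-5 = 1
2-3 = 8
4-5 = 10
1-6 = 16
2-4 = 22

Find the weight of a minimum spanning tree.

28

Grow the tree from 7 using Prim:
Step 1: cheapest edge leaving the tree is 7-8 (9); add 8.
Step 2: cheapest edge leaving the tree is 4-8 (1); add 4.
Step 3: cheapest edge leaving the tree is 3-8 (2); add 3.
Step 4: cheapest edge leaving the tree is 3-6 (2); add 6.
Step 5: cheapest edge leaving the tree is 2-3 (8); add 2.
Step 6: cheapest edge leaving the tree is 2-5 (1); add 5.
Step 7: cheapest edge leaving the tree is 1-2 (5); add 1.
MST edges: 7-8, 4-8, 3-8, 3-6, 2-3, 2-5, 1-2; total weight 9+1+2+2+8+1+5 = 28.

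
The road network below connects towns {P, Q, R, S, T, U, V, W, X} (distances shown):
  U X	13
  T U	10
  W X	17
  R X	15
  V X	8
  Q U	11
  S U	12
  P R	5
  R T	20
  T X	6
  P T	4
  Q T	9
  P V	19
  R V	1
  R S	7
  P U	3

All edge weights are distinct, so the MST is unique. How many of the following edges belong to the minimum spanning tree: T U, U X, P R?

Sort edges by weight, then run Kruskal:
R V (1): add — endpoints in different components.
P U (3): add — endpoints in different components.
P T (4): add — endpoints in different components.
P R (5): add — endpoints in different components.
T X (6): add — endpoints in different components.
R S (7): add — endpoints in different components.
V X (8): skip — X and V already connected.
Q T (9): add — endpoints in different components.
T U (10): skip — U and T already connected.
Q U (11): skip — U and Q already connected.
S U (12): skip — U and S already connected.
U X (13): skip — U and X already connected.
R X (15): skip — R and X already connected.
W X (17): add — endpoints in different components.
MST edge set: {R V, P U, P T, P R, T X, R S, Q T, W X}.
Of the listed edges, {P R} are in the MST → 1.

1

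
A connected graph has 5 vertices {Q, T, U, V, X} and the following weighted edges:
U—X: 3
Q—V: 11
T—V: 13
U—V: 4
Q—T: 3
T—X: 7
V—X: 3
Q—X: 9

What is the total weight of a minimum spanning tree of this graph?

Prim, starting at T.
Step 1: cheapest edge leaving the tree is Q—T (3); add Q.
Step 2: cheapest edge leaving the tree is T—X (7); add X.
Step 3: cheapest edge leaving the tree is U—X (3); add U.
Step 4: cheapest edge leaving the tree is V—X (3); add V.
MST edges: Q—T, T—X, U—X, V—X; total weight 3+7+3+3 = 16.

16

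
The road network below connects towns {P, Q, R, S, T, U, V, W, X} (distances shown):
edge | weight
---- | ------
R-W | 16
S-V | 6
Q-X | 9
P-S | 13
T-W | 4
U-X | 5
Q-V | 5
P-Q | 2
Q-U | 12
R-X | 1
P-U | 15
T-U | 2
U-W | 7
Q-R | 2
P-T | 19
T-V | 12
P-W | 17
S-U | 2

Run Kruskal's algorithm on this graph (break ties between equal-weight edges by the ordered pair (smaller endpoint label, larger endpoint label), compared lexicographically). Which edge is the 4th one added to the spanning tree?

S-U

Kruskal's algorithm — process edges by increasing weight (ties by edge label):
R-X (1): add — endpoints in different components.
P-Q (2): add — endpoints in different components.
Q-R (2): add — endpoints in different components.
S-U (2): add — endpoints in different components.
T-U (2): add — endpoints in different components.
T-W (4): add — endpoints in different components.
Q-V (5): add — endpoints in different components.
U-X (5): add — endpoints in different components.
The 4th edge added is S-U.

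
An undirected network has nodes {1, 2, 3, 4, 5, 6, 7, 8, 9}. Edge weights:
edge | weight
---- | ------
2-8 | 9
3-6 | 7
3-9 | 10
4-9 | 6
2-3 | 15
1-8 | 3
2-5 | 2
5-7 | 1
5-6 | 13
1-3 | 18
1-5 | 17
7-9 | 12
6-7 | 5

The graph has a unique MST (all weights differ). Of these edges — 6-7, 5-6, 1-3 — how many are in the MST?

Kruskal's algorithm — process edges by increasing weight (ties by edge label):
5-7 (1): add — endpoints in different components.
2-5 (2): add — endpoints in different components.
1-8 (3): add — endpoints in different components.
6-7 (5): add — endpoints in different components.
4-9 (6): add — endpoints in different components.
3-6 (7): add — endpoints in different components.
2-8 (9): add — endpoints in different components.
3-9 (10): add — endpoints in different components.
MST edge set: {5-7, 2-5, 1-8, 6-7, 4-9, 3-6, 2-8, 3-9}.
Of the listed edges, {6-7} are in the MST → 1.

1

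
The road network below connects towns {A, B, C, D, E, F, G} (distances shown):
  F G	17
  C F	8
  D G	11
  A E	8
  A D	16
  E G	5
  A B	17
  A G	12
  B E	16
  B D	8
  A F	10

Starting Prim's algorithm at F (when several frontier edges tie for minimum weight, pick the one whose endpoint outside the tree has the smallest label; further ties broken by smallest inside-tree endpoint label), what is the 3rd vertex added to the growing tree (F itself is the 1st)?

A

Prim's algorithm from F:
Step 1: cheapest edge leaving the tree is C F (8); add C.
Step 2: cheapest edge leaving the tree is A F (10); add A.
Step 3: cheapest edge leaving the tree is A E (8); add E.
Step 4: cheapest edge leaving the tree is E G (5); add G.
Step 5: cheapest edge leaving the tree is D G (11); add D.
Step 6: cheapest edge leaving the tree is B D (8); add B.
Vertex order: F, C, A, E, G, D, B. The 3rd vertex is A.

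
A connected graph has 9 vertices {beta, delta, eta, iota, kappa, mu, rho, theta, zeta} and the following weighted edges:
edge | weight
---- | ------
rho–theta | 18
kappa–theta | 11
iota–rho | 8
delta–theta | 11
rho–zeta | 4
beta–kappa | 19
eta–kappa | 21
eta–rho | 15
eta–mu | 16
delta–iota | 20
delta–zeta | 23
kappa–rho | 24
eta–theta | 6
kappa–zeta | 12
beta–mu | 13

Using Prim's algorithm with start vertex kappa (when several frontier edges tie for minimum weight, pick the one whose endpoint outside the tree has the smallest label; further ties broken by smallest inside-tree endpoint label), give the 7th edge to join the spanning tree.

eta-mu

Prim's algorithm from kappa:
Step 1: cheapest edge leaving the tree is kappa–theta (11); add theta.
Step 2: cheapest edge leaving the tree is eta–theta (6); add eta.
Step 3: cheapest edge leaving the tree is delta–theta (11); add delta.
Step 4: cheapest edge leaving the tree is kappa–zeta (12); add zeta.
Step 5: cheapest edge leaving the tree is rho–zeta (4); add rho.
Step 6: cheapest edge leaving the tree is iota–rho (8); add iota.
Step 7: cheapest edge leaving the tree is eta–mu (16); add mu.
Step 8: cheapest edge leaving the tree is beta–mu (13); add beta.
The 7th edge added is eta–mu.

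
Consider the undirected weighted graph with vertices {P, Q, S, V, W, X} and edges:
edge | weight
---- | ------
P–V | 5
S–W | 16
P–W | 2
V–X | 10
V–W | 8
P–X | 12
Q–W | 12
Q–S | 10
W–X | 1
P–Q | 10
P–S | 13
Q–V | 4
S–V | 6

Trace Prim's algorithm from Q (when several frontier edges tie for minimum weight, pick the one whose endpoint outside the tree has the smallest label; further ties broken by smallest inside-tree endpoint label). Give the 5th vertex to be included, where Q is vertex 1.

Prim, starting at Q.
Step 1: cheapest edge leaving the tree is Q–V (4); add V.
Step 2: cheapest edge leaving the tree is P–V (5); add P.
Step 3: cheapest edge leaving the tree is P–W (2); add W.
Step 4: cheapest edge leaving the tree is W–X (1); add X.
Step 5: cheapest edge leaving the tree is S–V (6); add S.
Vertex order: Q, V, P, W, X, S. The 5th vertex is X.

X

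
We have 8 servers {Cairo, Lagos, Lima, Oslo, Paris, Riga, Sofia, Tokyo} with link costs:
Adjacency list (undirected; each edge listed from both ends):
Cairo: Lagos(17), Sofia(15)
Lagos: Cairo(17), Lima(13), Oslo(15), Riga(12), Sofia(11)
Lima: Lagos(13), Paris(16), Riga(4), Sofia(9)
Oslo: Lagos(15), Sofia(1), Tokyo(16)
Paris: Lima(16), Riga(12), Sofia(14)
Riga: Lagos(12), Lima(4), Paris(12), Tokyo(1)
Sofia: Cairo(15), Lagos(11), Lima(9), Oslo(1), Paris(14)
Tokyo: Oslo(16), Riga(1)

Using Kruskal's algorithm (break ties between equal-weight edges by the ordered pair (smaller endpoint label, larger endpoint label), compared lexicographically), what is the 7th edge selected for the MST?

Cairo-Sofia

Kruskal's algorithm — process edges by increasing weight (ties by edge label):
Oslo Sofia (1): add — endpoints in different components.
Riga Tokyo (1): add — endpoints in different components.
Lima Riga (4): add — endpoints in different components.
Lima Sofia (9): add — endpoints in different components.
Lagos Sofia (11): add — endpoints in different components.
Lagos Riga (12): skip — Riga and Lagos already connected.
Paris Riga (12): add — endpoints in different components.
Lagos Lima (13): skip — Lima and Lagos already connected.
Paris Sofia (14): skip — Paris and Sofia already connected.
Cairo Sofia (15): add — endpoints in different components.
The 7th edge added is Cairo Sofia.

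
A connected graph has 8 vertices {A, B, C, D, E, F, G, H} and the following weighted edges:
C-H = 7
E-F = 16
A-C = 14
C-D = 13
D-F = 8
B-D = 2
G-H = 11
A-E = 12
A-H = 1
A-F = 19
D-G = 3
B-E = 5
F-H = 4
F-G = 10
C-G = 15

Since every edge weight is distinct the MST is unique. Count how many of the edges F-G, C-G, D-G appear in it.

Kruskal: consider edges lightest-first.
A-H (1): add — endpoints in different components.
B-D (2): add — endpoints in different components.
D-G (3): add — endpoints in different components.
F-H (4): add — endpoints in different components.
B-E (5): add — endpoints in different components.
C-H (7): add — endpoints in different components.
D-F (8): add — endpoints in different components.
MST edge set: {A-H, B-D, D-G, F-H, B-E, C-H, D-F}.
Of the listed edges, {D-G} are in the MST → 1.

1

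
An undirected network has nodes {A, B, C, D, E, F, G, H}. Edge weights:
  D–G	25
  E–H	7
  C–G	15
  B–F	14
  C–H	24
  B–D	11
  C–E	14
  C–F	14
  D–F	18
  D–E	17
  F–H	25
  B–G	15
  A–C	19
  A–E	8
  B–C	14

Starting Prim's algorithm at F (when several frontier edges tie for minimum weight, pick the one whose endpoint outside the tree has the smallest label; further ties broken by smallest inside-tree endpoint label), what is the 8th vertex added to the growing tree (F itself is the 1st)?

Prim's algorithm from F:
Step 1: cheapest edge leaving the tree is B–F (14); add B.
Step 2: cheapest edge leaving the tree is B–D (11); add D.
Step 3: cheapest edge leaving the tree is B–C (14); add C.
Step 4: cheapest edge leaving the tree is C–E (14); add E.
Step 5: cheapest edge leaving the tree is E–H (7); add H.
Step 6: cheapest edge leaving the tree is A–E (8); add A.
Step 7: cheapest edge leaving the tree is B–G (15); add G.
Vertex order: F, B, D, C, E, H, A, G. The 8th vertex is G.

G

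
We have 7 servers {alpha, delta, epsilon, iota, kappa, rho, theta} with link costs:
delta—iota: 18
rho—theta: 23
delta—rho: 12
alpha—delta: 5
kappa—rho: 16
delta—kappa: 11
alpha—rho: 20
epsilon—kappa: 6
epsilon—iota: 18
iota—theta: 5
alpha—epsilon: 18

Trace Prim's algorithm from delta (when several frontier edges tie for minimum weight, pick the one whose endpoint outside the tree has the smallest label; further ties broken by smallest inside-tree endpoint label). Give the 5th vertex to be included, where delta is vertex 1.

rho

Prim's algorithm from delta:
Step 1: frontier [alpha—delta 5, delta—kappa 11, delta—rho 12, delta—iota 18] → take alpha—delta (5); add alpha.
Step 2: frontier [alpha—epsilon 18, alpha—rho 20, delta—kappa 11, delta—rho 12, delta—iota 18] → take delta—kappa (11); add kappa.
Step 3: frontier [alpha—epsilon 18, alpha—rho 20, delta—rho 12, delta—iota 18, epsilon—kappa 6, kappa—rho 16] → take epsilon—kappa (6); add epsilon.
Step 4: frontier [alpha—rho 20, delta—rho 12, delta—iota 18, epsilon—iota 18, kappa—rho 16] → take delta—rho (12); add rho.
Step 5: frontier [delta—iota 18, epsilon—iota 18, rho—theta 23] → take delta—iota (18); add iota.
Step 6: frontier [iota—theta 5, rho—theta 23] → take iota—theta (5); add theta.
Vertex order: delta, alpha, kappa, epsilon, rho, iota, theta. The 5th vertex is rho.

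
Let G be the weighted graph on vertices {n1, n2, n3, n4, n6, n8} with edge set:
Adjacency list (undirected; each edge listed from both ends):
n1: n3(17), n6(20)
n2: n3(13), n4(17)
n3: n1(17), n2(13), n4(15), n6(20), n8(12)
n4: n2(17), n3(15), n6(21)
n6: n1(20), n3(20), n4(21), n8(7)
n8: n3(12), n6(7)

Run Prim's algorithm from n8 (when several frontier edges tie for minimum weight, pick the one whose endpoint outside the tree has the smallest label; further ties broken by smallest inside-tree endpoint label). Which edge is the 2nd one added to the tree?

Grow the tree from n8 using Prim:
Step 1: cheapest edge leaving the tree is n6–n8 (7); add n6.
Step 2: cheapest edge leaving the tree is n3–n8 (12); add n3.
Step 3: cheapest edge leaving the tree is n2–n3 (13); add n2.
Step 4: cheapest edge leaving the tree is n3–n4 (15); add n4.
Step 5: cheapest edge leaving the tree is n1–n3 (17); add n1.
The 2nd edge added is n3–n8.

n3-n8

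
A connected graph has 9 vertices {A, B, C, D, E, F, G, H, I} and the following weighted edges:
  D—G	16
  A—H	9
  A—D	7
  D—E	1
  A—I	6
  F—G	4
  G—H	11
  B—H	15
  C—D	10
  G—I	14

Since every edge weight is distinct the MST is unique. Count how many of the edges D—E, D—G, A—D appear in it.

2

Sort edges by weight, then run Kruskal:
D—E (1): add — endpoints in different components.
F—G (4): add — endpoints in different components.
A—I (6): add — endpoints in different components.
A—D (7): add — endpoints in different components.
A—H (9): add — endpoints in different components.
C—D (10): add — endpoints in different components.
G—H (11): add — endpoints in different components.
G—I (14): skip — G and I already connected.
B—H (15): add — endpoints in different components.
MST edge set: {D—E, F—G, A—I, A—D, A—H, C—D, G—H, B—H}.
Of the listed edges, {D—E, A—D} are in the MST → 2.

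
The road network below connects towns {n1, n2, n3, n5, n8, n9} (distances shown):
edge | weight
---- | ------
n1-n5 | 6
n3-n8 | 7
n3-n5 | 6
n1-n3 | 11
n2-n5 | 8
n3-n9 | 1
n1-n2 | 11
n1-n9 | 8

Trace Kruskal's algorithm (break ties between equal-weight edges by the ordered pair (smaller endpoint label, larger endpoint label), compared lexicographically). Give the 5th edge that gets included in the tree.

n2-n5

Kruskal's algorithm — process edges by increasing weight (ties by edge label):
n3-n9 (1): add. Components now {n5} {n2} {n1} {n8} {n3,n9}
n1-n5 (6): add. Components now {n1,n5} {n2} {n8} {n3,n9}
n3-n5 (6): add. Components now {n1,n3,n5,n9} {n2} {n8}
n3-n8 (7): add. Components now {n1,n3,n5,n8,n9} {n2}
n1-n9 (8): skip — n1 and n9 already connected.
n2-n5 (8): add. Components now {n1,n2,n3,n5,n8,n9}
The 5th edge added is n2-n5.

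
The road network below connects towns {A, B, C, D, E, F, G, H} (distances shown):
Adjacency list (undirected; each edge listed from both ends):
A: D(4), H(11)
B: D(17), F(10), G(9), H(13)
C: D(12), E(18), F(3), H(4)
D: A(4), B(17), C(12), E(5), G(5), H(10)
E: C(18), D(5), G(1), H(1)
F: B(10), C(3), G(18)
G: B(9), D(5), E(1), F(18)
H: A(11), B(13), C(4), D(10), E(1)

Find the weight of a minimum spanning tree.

27

Prim's algorithm from C:
Step 1: cheapest edge leaving the tree is C–F (3); add F.
Step 2: cheapest edge leaving the tree is C–H (4); add H.
Step 3: cheapest edge leaving the tree is E–H (1); add E.
Step 4: cheapest edge leaving the tree is E–G (1); add G.
Step 5: cheapest edge leaving the tree is D–E (5); add D.
Step 6: cheapest edge leaving the tree is A–D (4); add A.
Step 7: cheapest edge leaving the tree is B–G (9); add B.
MST edges: C–F, C–H, E–H, E–G, D–E, A–D, B–G; total weight 3+4+1+1+5+4+9 = 27.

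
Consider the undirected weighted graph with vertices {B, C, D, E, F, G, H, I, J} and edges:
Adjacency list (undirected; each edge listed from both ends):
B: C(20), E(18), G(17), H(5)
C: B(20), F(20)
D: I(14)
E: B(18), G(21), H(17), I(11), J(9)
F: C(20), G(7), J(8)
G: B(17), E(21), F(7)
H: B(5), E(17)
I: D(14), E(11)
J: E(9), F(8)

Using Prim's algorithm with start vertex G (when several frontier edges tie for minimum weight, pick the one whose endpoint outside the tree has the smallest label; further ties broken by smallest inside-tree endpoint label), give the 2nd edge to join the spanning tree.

Prim's algorithm from G:
Step 1: frontier [F G 7, B G 17, E G 21] → take F G (7); add F.
Step 2: frontier [F J 8, C F 20, B G 17, E G 21] → take F J (8); add J.
Step 3: frontier [C F 20, B G 17, E G 21, E J 9] → take E J (9); add E.
Step 4: frontier [E I 11, E H 17, B E 18, C F 20, B G 17] → take E I (11); add I.
Step 5: frontier [E H 17, B E 18, C F 20, B G 17, D I 14] → take D I (14); add D.
Step 6: frontier [E H 17, B E 18, C F 20, B G 17] → take B G (17); add B.
Step 7: frontier [B H 5, B C 20, E H 17, C F 20] → take B H (5); add H.
Step 8: frontier [B C 20, C F 20] → take B C (20); add C.
The 2nd edge added is F J.

F-J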